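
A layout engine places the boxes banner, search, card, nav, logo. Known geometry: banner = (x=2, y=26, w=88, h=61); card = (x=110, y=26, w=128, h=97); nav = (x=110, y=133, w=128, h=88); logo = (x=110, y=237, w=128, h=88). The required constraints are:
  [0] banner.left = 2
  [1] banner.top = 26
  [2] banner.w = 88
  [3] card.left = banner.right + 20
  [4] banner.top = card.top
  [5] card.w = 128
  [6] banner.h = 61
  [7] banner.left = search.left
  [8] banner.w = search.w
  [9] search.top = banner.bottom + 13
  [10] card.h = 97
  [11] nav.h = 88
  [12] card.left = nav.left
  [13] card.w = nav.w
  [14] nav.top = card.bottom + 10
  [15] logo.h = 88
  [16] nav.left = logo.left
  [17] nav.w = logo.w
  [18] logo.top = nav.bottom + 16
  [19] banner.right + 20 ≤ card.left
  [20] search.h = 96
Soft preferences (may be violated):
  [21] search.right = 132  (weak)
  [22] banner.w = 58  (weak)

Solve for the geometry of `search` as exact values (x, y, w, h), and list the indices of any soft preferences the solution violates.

search = (x=2, y=100, w=88, h=96)
violated soft preferences: 21, 22

1. search.x = 2  [banner.left = search.left]
2. search.w = 88  [banner.w = search.w]
3. search.y = 100  [search.top = banner.bottom + 13]
4. search.h = 96  [search.h = 96]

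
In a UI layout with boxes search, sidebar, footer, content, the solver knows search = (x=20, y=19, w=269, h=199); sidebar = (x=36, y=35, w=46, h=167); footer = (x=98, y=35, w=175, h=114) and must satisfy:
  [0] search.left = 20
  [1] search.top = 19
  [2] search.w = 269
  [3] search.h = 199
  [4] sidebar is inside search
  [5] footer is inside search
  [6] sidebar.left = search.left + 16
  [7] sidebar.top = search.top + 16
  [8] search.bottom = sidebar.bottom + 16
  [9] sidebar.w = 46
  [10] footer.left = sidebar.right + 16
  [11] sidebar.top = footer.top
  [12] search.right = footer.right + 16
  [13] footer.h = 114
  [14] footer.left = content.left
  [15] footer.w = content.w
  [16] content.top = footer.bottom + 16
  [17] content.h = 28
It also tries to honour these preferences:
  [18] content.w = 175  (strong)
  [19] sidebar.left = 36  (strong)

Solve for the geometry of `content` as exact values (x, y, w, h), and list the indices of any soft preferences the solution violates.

1. content.x = 98  [footer.left = content.left]
2. content.w = 175  [footer.w = content.w]
3. content.y = 165  [content.top = footer.bottom + 16]
4. content.h = 28  [content.h = 28]

content = (x=98, y=165, w=175, h=28)
violated soft preferences: none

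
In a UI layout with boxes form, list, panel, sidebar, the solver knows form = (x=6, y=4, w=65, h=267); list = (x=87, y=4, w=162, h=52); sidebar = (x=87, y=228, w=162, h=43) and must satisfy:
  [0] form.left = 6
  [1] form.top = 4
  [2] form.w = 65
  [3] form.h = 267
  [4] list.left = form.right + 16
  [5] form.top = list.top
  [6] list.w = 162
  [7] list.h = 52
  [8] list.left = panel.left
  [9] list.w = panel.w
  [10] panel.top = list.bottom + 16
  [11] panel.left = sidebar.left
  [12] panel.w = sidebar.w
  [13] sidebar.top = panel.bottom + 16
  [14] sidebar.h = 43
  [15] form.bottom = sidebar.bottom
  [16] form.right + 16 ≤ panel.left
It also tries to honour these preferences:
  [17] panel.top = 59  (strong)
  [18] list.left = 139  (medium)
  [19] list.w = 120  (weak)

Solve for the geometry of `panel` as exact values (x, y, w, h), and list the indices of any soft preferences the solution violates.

panel = (x=87, y=72, w=162, h=140)
violated soft preferences: 17, 18, 19

1. panel.x = 87  [list.left = panel.left]
2. panel.w = 162  [list.w = panel.w]
3. panel.y = 72  [panel.top = list.bottom + 16]
4. panel.h = 140  [sidebar.top = panel.bottom + 16]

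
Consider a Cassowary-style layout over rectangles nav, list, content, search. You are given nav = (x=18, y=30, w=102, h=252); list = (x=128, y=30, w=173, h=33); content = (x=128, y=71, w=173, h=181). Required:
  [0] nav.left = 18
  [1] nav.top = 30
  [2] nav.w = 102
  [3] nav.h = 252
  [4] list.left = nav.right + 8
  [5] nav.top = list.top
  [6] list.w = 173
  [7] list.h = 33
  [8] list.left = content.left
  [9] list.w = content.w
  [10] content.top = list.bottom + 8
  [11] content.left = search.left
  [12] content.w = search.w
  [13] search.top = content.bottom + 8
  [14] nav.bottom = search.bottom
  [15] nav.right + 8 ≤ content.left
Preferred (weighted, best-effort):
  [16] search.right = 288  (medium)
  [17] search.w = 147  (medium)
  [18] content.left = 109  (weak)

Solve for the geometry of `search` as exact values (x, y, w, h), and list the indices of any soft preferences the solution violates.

search = (x=128, y=260, w=173, h=22)
violated soft preferences: 16, 17, 18

1. search.x = 128  [content.left = search.left]
2. search.w = 173  [content.w = search.w]
3. search.y = 260  [search.top = content.bottom + 8]
4. search.h = 22  [nav.bottom = search.bottom]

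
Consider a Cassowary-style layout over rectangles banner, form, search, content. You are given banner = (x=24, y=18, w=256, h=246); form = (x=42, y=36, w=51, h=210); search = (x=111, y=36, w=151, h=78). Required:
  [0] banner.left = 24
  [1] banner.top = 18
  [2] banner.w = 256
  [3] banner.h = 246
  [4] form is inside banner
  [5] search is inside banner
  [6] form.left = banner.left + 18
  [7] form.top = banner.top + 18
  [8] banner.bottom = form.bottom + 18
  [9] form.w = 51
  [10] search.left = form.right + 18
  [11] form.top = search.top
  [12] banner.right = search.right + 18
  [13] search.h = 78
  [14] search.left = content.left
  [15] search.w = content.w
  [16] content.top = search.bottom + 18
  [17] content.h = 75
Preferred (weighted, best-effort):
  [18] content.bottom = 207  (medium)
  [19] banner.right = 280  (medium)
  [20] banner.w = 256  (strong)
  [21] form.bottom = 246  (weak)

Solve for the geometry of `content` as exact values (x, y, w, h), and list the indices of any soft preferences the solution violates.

1. content.x = 111  [search.left = content.left]
2. content.w = 151  [search.w = content.w]
3. content.y = 132  [content.top = search.bottom + 18]
4. content.h = 75  [content.h = 75]

content = (x=111, y=132, w=151, h=75)
violated soft preferences: none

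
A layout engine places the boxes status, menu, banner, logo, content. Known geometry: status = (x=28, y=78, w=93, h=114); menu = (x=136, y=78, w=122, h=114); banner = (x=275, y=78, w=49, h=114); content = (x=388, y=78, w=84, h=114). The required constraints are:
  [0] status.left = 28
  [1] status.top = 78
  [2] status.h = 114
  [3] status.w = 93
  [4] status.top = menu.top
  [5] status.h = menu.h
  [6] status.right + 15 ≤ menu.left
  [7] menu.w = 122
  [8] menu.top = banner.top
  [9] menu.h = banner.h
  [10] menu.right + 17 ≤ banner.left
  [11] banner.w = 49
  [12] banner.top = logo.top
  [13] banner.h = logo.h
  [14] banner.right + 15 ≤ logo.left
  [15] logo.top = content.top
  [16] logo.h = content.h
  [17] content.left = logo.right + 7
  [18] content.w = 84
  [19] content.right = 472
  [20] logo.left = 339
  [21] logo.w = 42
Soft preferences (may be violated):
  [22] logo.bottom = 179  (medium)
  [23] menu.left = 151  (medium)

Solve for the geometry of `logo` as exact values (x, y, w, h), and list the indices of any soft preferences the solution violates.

logo = (x=339, y=78, w=42, h=114)
violated soft preferences: 22, 23

1. logo.y = 78  [banner.top = logo.top]
2. logo.h = 114  [banner.h = logo.h]
3. logo.x = 339  [logo.left = 339]
4. logo.w = 42  [logo.w = 42]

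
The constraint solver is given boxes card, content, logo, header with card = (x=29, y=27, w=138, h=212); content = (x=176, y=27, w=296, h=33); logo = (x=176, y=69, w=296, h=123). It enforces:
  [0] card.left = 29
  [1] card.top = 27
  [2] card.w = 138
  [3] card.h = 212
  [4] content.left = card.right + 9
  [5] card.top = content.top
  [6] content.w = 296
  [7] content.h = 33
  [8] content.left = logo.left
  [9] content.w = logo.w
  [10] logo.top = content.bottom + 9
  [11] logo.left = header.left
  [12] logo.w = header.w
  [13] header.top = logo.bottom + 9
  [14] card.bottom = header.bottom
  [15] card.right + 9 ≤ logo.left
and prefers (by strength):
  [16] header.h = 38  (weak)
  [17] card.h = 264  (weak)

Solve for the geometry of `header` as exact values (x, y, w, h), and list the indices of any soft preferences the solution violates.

1. header.x = 176  [logo.left = header.left]
2. header.w = 296  [logo.w = header.w]
3. header.y = 201  [header.top = logo.bottom + 9]
4. header.h = 38  [card.bottom = header.bottom]

header = (x=176, y=201, w=296, h=38)
violated soft preferences: 17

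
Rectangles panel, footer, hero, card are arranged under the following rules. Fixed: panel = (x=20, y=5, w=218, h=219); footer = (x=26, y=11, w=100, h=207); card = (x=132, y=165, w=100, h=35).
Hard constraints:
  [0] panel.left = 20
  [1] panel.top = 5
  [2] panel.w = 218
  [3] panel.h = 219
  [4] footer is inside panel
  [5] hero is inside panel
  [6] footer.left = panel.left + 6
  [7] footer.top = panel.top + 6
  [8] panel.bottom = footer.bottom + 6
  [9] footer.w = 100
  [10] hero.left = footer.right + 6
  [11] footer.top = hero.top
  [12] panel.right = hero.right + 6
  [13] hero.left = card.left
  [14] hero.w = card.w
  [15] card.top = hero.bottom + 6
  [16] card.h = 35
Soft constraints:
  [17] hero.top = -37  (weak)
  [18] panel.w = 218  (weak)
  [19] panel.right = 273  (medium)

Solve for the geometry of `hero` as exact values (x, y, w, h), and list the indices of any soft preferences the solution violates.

hero = (x=132, y=11, w=100, h=148)
violated soft preferences: 17, 19

1. hero.x = 132  [hero.left = footer.right + 6]
2. hero.y = 11  [footer.top = hero.top]
3. hero.w = 100  [panel.right = hero.right + 6]
4. hero.h = 148  [card.top = hero.bottom + 6]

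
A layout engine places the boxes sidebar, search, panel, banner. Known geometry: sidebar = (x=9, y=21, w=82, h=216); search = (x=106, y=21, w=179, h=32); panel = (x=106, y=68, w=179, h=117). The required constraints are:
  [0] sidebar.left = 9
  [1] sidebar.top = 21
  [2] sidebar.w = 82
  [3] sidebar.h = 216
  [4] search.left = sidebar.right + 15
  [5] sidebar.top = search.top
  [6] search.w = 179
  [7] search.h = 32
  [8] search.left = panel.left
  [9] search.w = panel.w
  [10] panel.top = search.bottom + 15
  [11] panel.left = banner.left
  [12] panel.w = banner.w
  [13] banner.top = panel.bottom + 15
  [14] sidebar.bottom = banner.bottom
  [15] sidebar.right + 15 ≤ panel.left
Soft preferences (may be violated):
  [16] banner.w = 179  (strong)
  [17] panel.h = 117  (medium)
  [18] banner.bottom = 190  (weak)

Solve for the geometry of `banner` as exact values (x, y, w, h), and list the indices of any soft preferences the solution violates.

banner = (x=106, y=200, w=179, h=37)
violated soft preferences: 18

1. banner.x = 106  [panel.left = banner.left]
2. banner.w = 179  [panel.w = banner.w]
3. banner.y = 200  [banner.top = panel.bottom + 15]
4. banner.h = 37  [sidebar.bottom = banner.bottom]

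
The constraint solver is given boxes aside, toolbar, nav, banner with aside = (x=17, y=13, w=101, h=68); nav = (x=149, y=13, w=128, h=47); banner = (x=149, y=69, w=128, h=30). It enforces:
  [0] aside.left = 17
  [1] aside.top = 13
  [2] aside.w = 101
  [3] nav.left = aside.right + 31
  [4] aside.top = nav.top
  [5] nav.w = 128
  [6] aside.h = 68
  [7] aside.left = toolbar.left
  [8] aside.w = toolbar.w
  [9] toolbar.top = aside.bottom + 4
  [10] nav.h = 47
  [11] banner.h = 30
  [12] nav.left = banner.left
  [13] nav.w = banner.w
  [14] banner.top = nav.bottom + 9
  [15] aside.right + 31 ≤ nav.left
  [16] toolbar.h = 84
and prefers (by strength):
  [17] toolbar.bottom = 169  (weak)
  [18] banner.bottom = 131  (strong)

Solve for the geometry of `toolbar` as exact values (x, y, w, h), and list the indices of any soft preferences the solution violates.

1. toolbar.x = 17  [aside.left = toolbar.left]
2. toolbar.w = 101  [aside.w = toolbar.w]
3. toolbar.y = 85  [toolbar.top = aside.bottom + 4]
4. toolbar.h = 84  [toolbar.h = 84]

toolbar = (x=17, y=85, w=101, h=84)
violated soft preferences: 18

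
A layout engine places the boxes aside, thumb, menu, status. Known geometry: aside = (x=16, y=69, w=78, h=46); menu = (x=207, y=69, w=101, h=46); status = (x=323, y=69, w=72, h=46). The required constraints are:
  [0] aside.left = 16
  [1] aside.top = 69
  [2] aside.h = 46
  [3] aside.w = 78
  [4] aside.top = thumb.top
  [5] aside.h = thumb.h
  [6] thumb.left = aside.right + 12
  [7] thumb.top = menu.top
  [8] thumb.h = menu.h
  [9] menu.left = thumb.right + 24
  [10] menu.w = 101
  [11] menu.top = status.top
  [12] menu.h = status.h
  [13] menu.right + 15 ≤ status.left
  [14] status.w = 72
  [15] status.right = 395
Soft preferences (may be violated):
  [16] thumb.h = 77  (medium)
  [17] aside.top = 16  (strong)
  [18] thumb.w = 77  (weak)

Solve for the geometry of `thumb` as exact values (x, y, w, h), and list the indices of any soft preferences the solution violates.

thumb = (x=106, y=69, w=77, h=46)
violated soft preferences: 16, 17

1. thumb.y = 69  [aside.top = thumb.top]
2. thumb.h = 46  [aside.h = thumb.h]
3. thumb.x = 106  [thumb.left = aside.right + 12]
4. thumb.w = 77  [menu.left = thumb.right + 24]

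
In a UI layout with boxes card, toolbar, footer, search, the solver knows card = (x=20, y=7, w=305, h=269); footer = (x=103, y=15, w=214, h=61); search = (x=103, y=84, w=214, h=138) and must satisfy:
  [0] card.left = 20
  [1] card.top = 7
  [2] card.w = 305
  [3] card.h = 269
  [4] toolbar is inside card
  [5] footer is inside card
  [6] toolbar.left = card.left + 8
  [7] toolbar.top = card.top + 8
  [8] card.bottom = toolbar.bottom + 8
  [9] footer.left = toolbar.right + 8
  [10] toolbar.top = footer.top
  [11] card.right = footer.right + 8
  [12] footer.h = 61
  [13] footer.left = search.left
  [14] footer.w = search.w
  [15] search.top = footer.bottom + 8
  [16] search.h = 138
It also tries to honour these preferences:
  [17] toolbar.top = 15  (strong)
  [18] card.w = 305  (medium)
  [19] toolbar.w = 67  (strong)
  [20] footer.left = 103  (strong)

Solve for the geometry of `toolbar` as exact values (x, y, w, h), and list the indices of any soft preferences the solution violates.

1. toolbar.x = 28  [toolbar.left = card.left + 8]
2. toolbar.y = 15  [toolbar.top = card.top + 8]
3. toolbar.h = 253  [card.bottom = toolbar.bottom + 8]
4. toolbar.w = 67  [footer.left = toolbar.right + 8]

toolbar = (x=28, y=15, w=67, h=253)
violated soft preferences: none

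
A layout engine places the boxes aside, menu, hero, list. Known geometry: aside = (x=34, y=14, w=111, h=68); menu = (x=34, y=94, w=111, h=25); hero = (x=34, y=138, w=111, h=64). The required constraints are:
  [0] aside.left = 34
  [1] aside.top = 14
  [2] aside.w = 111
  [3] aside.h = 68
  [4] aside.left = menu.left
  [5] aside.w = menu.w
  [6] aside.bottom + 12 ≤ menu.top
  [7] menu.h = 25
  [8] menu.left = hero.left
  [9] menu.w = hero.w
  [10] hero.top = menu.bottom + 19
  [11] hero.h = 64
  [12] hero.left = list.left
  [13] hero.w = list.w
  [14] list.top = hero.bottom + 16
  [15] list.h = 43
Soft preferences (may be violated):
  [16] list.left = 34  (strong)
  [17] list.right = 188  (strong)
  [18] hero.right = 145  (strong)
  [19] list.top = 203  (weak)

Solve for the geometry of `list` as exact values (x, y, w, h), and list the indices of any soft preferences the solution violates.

list = (x=34, y=218, w=111, h=43)
violated soft preferences: 17, 19

1. list.x = 34  [hero.left = list.left]
2. list.w = 111  [hero.w = list.w]
3. list.y = 218  [list.top = hero.bottom + 16]
4. list.h = 43  [list.h = 43]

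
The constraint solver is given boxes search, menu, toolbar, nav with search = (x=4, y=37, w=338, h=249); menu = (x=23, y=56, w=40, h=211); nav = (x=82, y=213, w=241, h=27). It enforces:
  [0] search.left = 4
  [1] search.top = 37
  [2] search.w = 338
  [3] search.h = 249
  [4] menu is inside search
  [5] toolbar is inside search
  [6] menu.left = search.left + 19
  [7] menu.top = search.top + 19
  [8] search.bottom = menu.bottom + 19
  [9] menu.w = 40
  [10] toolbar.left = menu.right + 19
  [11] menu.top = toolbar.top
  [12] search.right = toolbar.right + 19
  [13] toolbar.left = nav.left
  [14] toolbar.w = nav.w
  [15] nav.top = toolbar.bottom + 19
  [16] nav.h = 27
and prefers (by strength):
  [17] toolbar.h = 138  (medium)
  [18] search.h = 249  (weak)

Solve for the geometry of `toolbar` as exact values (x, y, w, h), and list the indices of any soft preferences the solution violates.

toolbar = (x=82, y=56, w=241, h=138)
violated soft preferences: none

1. toolbar.x = 82  [toolbar.left = menu.right + 19]
2. toolbar.y = 56  [menu.top = toolbar.top]
3. toolbar.w = 241  [search.right = toolbar.right + 19]
4. toolbar.h = 138  [nav.top = toolbar.bottom + 19]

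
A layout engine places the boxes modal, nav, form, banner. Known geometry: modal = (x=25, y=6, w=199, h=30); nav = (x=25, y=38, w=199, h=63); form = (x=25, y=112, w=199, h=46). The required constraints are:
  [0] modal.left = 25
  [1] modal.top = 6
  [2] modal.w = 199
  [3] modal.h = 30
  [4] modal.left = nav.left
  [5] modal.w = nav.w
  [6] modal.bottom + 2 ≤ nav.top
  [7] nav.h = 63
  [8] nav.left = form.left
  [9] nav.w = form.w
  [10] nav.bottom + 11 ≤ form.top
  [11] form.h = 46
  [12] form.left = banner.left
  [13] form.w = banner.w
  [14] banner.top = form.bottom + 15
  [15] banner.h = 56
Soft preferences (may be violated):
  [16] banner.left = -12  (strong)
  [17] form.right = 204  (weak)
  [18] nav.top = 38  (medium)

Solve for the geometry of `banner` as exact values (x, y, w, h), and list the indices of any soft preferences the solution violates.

1. banner.x = 25  [form.left = banner.left]
2. banner.w = 199  [form.w = banner.w]
3. banner.y = 173  [banner.top = form.bottom + 15]
4. banner.h = 56  [banner.h = 56]

banner = (x=25, y=173, w=199, h=56)
violated soft preferences: 16, 17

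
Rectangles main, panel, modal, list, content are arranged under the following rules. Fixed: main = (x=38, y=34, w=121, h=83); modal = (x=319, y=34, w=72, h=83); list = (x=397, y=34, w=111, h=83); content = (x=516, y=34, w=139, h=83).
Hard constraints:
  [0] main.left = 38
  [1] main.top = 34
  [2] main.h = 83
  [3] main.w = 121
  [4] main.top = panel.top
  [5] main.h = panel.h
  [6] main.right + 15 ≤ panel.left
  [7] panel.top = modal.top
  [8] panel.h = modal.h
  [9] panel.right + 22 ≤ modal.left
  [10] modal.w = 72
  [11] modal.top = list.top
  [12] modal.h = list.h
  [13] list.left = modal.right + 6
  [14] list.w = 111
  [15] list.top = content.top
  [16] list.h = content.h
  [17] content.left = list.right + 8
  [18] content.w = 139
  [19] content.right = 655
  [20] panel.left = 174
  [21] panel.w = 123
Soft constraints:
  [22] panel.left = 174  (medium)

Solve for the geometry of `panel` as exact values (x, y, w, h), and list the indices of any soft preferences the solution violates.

1. panel.y = 34  [main.top = panel.top]
2. panel.h = 83  [main.h = panel.h]
3. panel.x = 174  [panel.left = 174]
4. panel.w = 123  [panel.w = 123]

panel = (x=174, y=34, w=123, h=83)
violated soft preferences: none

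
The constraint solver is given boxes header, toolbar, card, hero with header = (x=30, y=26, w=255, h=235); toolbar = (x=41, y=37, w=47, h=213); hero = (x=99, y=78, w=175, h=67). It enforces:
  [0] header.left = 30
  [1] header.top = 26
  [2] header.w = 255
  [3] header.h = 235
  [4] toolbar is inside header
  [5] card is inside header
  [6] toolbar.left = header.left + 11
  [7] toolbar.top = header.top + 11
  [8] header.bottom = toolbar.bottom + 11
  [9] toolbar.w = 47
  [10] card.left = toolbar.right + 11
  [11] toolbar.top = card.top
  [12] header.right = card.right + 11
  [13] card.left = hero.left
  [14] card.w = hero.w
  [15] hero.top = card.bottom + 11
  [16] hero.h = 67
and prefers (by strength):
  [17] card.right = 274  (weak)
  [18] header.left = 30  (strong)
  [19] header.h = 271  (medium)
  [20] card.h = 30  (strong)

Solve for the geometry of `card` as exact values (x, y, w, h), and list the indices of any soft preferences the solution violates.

1. card.x = 99  [card.left = toolbar.right + 11]
2. card.y = 37  [toolbar.top = card.top]
3. card.w = 175  [header.right = card.right + 11]
4. card.h = 30  [hero.top = card.bottom + 11]

card = (x=99, y=37, w=175, h=30)
violated soft preferences: 19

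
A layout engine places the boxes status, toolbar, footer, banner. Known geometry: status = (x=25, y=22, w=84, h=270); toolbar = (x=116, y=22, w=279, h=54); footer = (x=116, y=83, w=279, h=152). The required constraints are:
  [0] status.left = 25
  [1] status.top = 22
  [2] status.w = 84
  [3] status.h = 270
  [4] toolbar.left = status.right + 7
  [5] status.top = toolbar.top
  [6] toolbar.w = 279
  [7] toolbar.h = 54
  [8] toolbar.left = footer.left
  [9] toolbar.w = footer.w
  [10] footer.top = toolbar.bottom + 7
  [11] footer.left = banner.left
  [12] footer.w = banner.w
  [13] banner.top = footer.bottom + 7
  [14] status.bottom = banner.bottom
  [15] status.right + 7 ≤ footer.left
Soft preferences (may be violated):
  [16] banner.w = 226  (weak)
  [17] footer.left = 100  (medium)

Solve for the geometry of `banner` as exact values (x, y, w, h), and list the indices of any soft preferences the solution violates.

banner = (x=116, y=242, w=279, h=50)
violated soft preferences: 16, 17

1. banner.x = 116  [footer.left = banner.left]
2. banner.w = 279  [footer.w = banner.w]
3. banner.y = 242  [banner.top = footer.bottom + 7]
4. banner.h = 50  [status.bottom = banner.bottom]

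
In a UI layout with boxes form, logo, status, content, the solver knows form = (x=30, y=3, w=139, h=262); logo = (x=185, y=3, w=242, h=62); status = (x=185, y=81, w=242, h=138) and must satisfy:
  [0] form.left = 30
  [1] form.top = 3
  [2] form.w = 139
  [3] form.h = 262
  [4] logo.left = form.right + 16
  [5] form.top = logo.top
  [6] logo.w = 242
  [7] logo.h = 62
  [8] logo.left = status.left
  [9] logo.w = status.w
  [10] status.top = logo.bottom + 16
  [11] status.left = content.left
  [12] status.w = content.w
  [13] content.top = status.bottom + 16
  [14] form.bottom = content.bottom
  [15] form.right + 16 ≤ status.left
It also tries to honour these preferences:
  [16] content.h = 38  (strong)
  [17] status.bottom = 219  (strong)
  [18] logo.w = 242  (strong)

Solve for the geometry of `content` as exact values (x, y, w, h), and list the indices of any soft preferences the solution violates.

content = (x=185, y=235, w=242, h=30)
violated soft preferences: 16

1. content.x = 185  [status.left = content.left]
2. content.w = 242  [status.w = content.w]
3. content.y = 235  [content.top = status.bottom + 16]
4. content.h = 30  [form.bottom = content.bottom]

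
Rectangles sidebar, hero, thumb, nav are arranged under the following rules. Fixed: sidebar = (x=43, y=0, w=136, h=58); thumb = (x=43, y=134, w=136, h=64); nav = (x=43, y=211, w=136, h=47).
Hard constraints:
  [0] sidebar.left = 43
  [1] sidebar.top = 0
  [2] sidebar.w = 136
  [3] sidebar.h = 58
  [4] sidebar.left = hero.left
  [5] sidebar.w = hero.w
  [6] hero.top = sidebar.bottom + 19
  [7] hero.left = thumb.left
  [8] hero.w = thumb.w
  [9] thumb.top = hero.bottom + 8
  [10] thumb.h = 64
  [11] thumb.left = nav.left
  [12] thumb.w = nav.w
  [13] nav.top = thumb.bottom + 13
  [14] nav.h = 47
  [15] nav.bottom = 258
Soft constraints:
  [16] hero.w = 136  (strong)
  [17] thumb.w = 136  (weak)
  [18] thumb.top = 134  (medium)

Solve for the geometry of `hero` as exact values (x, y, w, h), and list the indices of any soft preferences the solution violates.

1. hero.x = 43  [sidebar.left = hero.left]
2. hero.w = 136  [sidebar.w = hero.w]
3. hero.y = 77  [hero.top = sidebar.bottom + 19]
4. hero.h = 49  [thumb.top = hero.bottom + 8]

hero = (x=43, y=77, w=136, h=49)
violated soft preferences: none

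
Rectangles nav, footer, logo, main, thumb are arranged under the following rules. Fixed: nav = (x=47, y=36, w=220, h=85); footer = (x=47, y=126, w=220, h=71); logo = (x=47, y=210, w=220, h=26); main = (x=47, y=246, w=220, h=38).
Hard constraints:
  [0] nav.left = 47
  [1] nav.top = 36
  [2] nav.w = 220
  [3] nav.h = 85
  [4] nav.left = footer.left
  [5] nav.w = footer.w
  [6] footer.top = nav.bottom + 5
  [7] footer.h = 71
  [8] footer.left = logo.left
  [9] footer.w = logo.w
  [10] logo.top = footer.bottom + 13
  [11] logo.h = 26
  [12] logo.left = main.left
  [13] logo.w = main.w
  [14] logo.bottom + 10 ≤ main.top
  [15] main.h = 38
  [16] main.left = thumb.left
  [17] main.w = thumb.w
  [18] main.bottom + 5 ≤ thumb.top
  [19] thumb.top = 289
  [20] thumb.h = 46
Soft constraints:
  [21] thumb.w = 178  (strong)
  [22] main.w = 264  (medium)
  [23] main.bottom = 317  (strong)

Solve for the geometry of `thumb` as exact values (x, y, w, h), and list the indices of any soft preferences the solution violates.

1. thumb.x = 47  [main.left = thumb.left]
2. thumb.w = 220  [main.w = thumb.w]
3. thumb.y = 289  [thumb.top = 289]
4. thumb.h = 46  [thumb.h = 46]

thumb = (x=47, y=289, w=220, h=46)
violated soft preferences: 21, 22, 23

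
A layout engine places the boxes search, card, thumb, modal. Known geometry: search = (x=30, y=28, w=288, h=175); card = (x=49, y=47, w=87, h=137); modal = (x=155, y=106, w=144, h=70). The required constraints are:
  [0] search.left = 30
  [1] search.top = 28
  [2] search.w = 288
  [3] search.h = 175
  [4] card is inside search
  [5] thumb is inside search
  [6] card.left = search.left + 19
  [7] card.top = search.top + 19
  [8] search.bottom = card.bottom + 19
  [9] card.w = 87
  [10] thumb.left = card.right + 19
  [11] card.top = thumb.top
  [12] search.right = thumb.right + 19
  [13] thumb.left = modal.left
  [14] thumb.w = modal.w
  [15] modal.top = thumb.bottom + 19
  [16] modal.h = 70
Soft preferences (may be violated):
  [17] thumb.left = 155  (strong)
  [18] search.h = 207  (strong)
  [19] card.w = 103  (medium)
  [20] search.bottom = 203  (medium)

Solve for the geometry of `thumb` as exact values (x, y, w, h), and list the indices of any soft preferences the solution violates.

thumb = (x=155, y=47, w=144, h=40)
violated soft preferences: 18, 19

1. thumb.x = 155  [thumb.left = card.right + 19]
2. thumb.y = 47  [card.top = thumb.top]
3. thumb.w = 144  [search.right = thumb.right + 19]
4. thumb.h = 40  [modal.top = thumb.bottom + 19]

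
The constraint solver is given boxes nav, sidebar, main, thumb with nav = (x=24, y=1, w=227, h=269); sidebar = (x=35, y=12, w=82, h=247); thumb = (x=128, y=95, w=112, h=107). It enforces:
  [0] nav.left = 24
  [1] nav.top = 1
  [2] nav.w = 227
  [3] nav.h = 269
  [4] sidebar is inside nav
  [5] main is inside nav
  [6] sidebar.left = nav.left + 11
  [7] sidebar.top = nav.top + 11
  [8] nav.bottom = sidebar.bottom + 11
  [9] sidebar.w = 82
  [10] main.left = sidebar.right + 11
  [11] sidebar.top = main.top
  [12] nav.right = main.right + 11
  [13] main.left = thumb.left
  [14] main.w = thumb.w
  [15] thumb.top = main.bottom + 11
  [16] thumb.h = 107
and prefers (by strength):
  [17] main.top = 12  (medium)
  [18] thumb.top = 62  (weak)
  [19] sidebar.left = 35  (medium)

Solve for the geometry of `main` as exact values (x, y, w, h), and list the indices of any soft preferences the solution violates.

main = (x=128, y=12, w=112, h=72)
violated soft preferences: 18

1. main.x = 128  [main.left = sidebar.right + 11]
2. main.y = 12  [sidebar.top = main.top]
3. main.w = 112  [nav.right = main.right + 11]
4. main.h = 72  [thumb.top = main.bottom + 11]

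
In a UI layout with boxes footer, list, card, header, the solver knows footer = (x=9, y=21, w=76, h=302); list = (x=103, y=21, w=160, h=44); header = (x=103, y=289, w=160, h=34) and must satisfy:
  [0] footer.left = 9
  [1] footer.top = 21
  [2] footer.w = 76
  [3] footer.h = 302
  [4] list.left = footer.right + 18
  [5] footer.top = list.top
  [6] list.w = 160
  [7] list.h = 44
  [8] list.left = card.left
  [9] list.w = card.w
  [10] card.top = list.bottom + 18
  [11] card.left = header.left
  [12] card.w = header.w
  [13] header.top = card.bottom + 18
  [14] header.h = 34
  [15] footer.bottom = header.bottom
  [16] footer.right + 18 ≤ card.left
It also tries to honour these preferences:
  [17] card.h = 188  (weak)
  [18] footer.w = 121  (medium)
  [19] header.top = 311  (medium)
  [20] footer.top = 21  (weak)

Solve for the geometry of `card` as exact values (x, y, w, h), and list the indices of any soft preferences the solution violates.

1. card.x = 103  [list.left = card.left]
2. card.w = 160  [list.w = card.w]
3. card.y = 83  [card.top = list.bottom + 18]
4. card.h = 188  [header.top = card.bottom + 18]

card = (x=103, y=83, w=160, h=188)
violated soft preferences: 18, 19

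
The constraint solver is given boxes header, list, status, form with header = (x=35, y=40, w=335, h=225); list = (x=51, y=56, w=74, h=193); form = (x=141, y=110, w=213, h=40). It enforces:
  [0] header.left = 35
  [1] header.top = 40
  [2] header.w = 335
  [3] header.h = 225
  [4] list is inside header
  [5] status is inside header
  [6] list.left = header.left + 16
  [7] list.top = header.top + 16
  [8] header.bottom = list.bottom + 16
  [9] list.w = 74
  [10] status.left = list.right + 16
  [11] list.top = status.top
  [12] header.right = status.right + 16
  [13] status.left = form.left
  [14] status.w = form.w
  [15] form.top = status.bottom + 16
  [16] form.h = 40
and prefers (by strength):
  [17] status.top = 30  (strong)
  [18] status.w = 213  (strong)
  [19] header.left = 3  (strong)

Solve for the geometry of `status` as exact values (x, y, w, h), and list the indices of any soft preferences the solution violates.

status = (x=141, y=56, w=213, h=38)
violated soft preferences: 17, 19

1. status.x = 141  [status.left = list.right + 16]
2. status.y = 56  [list.top = status.top]
3. status.w = 213  [header.right = status.right + 16]
4. status.h = 38  [form.top = status.bottom + 16]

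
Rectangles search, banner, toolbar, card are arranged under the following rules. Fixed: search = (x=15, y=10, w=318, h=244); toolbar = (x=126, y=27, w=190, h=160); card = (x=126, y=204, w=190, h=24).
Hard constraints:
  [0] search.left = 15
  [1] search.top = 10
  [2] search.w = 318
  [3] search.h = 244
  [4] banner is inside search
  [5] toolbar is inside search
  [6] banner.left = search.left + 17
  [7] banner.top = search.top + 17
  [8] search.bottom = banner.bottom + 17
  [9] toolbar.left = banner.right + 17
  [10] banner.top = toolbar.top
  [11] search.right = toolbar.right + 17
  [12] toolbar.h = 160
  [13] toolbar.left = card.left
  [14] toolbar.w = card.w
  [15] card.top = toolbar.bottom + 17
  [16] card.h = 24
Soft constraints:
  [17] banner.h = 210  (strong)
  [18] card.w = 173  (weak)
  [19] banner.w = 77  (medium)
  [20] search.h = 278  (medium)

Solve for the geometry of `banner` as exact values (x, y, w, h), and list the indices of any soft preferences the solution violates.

1. banner.x = 32  [banner.left = search.left + 17]
2. banner.y = 27  [banner.top = search.top + 17]
3. banner.h = 210  [search.bottom = banner.bottom + 17]
4. banner.w = 77  [toolbar.left = banner.right + 17]

banner = (x=32, y=27, w=77, h=210)
violated soft preferences: 18, 20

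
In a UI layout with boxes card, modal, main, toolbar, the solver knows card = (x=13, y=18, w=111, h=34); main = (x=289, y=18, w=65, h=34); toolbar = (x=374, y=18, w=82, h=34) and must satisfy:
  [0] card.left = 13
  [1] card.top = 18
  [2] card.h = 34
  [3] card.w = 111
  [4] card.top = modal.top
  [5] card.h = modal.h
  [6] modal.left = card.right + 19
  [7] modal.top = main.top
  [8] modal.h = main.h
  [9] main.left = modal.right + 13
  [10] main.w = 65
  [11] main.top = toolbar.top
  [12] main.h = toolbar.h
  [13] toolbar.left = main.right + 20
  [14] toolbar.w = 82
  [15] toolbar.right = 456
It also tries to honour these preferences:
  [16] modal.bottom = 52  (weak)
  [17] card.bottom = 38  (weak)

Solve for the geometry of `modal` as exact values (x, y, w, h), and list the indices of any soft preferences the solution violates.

modal = (x=143, y=18, w=133, h=34)
violated soft preferences: 17

1. modal.y = 18  [card.top = modal.top]
2. modal.h = 34  [card.h = modal.h]
3. modal.x = 143  [modal.left = card.right + 19]
4. modal.w = 133  [main.left = modal.right + 13]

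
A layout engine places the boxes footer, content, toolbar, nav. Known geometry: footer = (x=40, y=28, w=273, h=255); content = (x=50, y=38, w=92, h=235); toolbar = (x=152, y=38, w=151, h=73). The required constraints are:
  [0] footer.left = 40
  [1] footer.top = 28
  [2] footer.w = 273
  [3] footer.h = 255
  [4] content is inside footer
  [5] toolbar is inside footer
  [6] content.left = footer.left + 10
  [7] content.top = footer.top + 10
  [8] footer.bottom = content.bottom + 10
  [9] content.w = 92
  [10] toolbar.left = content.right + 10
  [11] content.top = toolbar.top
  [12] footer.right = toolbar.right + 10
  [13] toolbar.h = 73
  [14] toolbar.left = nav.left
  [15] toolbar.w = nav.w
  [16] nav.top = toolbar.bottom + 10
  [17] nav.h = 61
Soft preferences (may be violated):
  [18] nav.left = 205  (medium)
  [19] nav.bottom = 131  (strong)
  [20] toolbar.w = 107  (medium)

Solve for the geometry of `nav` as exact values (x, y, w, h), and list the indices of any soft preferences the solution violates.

1. nav.x = 152  [toolbar.left = nav.left]
2. nav.w = 151  [toolbar.w = nav.w]
3. nav.y = 121  [nav.top = toolbar.bottom + 10]
4. nav.h = 61  [nav.h = 61]

nav = (x=152, y=121, w=151, h=61)
violated soft preferences: 18, 19, 20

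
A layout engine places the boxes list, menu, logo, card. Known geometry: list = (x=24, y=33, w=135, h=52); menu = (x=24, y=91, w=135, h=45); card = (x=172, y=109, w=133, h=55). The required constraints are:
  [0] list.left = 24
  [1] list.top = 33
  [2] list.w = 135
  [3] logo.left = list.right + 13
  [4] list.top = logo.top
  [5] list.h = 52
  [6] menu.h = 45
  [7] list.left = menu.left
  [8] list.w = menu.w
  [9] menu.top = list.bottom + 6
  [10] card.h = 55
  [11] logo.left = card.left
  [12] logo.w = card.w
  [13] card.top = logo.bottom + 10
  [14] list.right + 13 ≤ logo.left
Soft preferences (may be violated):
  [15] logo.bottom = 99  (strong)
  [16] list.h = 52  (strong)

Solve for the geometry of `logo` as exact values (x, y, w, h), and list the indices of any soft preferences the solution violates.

1. logo.x = 172  [logo.left = list.right + 13]
2. logo.y = 33  [list.top = logo.top]
3. logo.w = 133  [logo.w = card.w]
4. logo.h = 66  [card.top = logo.bottom + 10]

logo = (x=172, y=33, w=133, h=66)
violated soft preferences: none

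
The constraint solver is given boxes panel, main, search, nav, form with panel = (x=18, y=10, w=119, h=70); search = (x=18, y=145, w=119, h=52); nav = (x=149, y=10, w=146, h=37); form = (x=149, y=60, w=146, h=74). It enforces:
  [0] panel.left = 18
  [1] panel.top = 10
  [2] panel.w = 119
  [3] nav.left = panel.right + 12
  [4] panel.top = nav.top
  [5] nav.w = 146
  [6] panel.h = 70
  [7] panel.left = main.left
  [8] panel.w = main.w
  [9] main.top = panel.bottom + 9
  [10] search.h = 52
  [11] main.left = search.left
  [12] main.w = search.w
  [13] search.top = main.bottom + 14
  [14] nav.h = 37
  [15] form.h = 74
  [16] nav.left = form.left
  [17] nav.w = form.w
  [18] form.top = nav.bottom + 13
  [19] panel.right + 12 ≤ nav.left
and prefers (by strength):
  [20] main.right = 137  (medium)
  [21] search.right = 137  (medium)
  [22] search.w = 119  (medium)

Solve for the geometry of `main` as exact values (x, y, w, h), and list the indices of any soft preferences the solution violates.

1. main.x = 18  [panel.left = main.left]
2. main.w = 119  [panel.w = main.w]
3. main.y = 89  [main.top = panel.bottom + 9]
4. main.h = 42  [search.top = main.bottom + 14]

main = (x=18, y=89, w=119, h=42)
violated soft preferences: none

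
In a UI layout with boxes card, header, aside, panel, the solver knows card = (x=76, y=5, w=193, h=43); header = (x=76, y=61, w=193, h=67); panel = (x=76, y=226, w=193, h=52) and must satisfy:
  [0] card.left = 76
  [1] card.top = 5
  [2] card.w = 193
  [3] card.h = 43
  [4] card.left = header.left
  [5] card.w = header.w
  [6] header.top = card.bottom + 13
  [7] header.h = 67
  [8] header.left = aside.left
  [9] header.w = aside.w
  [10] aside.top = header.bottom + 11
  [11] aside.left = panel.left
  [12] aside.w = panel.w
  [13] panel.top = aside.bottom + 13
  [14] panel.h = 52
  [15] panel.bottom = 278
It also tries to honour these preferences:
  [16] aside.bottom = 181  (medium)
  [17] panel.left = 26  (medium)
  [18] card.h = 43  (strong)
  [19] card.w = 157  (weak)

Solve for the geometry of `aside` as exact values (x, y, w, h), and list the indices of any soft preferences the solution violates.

1. aside.x = 76  [header.left = aside.left]
2. aside.w = 193  [header.w = aside.w]
3. aside.y = 139  [aside.top = header.bottom + 11]
4. aside.h = 74  [panel.top = aside.bottom + 13]

aside = (x=76, y=139, w=193, h=74)
violated soft preferences: 16, 17, 19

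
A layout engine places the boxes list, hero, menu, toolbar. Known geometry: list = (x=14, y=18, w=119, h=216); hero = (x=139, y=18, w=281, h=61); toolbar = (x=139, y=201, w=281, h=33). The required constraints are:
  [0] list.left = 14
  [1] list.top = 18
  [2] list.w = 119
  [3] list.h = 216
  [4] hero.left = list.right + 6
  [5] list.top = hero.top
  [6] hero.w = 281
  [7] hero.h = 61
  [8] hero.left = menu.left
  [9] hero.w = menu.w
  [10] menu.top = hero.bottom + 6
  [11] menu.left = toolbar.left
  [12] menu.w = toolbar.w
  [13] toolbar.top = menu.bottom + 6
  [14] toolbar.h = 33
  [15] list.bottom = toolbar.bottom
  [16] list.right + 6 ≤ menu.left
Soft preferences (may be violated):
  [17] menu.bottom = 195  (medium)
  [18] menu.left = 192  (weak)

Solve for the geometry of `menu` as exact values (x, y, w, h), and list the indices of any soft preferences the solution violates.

menu = (x=139, y=85, w=281, h=110)
violated soft preferences: 18

1. menu.x = 139  [hero.left = menu.left]
2. menu.w = 281  [hero.w = menu.w]
3. menu.y = 85  [menu.top = hero.bottom + 6]
4. menu.h = 110  [toolbar.top = menu.bottom + 6]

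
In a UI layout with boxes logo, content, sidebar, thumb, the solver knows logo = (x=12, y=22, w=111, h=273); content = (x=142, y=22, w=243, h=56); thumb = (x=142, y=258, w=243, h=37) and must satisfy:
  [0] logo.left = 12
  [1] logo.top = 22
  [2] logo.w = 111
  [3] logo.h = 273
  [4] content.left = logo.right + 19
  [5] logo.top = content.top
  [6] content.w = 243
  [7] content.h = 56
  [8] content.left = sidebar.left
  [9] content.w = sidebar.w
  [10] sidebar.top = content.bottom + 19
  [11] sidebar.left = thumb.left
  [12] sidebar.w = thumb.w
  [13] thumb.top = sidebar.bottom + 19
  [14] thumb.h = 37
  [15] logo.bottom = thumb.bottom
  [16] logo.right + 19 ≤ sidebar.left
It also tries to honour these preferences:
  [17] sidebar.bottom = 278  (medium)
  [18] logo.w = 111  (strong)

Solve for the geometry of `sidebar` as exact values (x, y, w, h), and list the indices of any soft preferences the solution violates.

sidebar = (x=142, y=97, w=243, h=142)
violated soft preferences: 17

1. sidebar.x = 142  [content.left = sidebar.left]
2. sidebar.w = 243  [content.w = sidebar.w]
3. sidebar.y = 97  [sidebar.top = content.bottom + 19]
4. sidebar.h = 142  [thumb.top = sidebar.bottom + 19]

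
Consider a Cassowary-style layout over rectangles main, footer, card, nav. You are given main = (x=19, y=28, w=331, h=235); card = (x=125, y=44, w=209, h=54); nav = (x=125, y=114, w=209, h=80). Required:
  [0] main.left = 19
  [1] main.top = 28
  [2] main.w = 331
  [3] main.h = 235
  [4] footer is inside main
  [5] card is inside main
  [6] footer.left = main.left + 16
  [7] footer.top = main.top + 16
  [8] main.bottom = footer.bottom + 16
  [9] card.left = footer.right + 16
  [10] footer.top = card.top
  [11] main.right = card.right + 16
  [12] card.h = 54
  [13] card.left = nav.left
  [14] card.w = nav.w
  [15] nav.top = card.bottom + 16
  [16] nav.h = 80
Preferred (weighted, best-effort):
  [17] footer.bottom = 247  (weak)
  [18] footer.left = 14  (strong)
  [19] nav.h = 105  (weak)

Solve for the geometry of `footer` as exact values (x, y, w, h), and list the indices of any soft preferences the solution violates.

footer = (x=35, y=44, w=74, h=203)
violated soft preferences: 18, 19

1. footer.x = 35  [footer.left = main.left + 16]
2. footer.y = 44  [footer.top = main.top + 16]
3. footer.h = 203  [main.bottom = footer.bottom + 16]
4. footer.w = 74  [card.left = footer.right + 16]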